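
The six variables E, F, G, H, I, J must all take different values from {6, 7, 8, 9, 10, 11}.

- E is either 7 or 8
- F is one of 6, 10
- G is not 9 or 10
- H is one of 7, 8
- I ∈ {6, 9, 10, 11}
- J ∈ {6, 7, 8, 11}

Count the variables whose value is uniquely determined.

2

Among the 6 variables, 9 fits only I (and all 6 values in {6, 7, 8, 9, 10, 11} must be used), so I = 9.
The 5 still-open variables together cover exactly {6, 7, 8, 10, 11} — 5 values for 5 variables — and 10 appears only in F's list, so F = 10.
E and H share exactly the 2 values {7, 8}; by pigeonhole those values go to them, so strike 7, 8 from G, J.
Determined: F=10, I=9. The other variables each still have more than one consistent value. That makes 2.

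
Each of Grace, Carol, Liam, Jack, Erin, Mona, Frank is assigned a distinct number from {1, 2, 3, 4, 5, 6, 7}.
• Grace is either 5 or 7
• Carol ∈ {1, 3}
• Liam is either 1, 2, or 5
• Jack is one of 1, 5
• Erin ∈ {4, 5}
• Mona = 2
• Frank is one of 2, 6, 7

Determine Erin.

Mona's domain is down to {2}, so Mona = 2. Eliminate 2 elsewhere: Liam, Frank.
The 6 still-open variables draw from only 6 values {1, 3, 4, 5, 6, 7}, so each is used; only Carol can be 3, hence Carol = 3.
The 5 still-open variables together cover exactly {1, 4, 5, 6, 7} — 5 values for 5 variables — and 4 appears only in Erin's list, so Erin = 4.

4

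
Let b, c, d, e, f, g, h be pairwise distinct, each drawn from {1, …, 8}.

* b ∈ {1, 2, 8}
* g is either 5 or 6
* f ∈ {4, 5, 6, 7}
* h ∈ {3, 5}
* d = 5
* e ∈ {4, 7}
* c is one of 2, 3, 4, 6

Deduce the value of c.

2

d's domain is down to {5}, so d = 5. Strike 5 from f, g, h.
g has just one choice, so g = 6. Remove 6 from c, f.
h must be 3 (only option left). Strike 3 from c.
e and f between them cover only {4, 7} — a naked pair. Remove those values from c.
So c = 2.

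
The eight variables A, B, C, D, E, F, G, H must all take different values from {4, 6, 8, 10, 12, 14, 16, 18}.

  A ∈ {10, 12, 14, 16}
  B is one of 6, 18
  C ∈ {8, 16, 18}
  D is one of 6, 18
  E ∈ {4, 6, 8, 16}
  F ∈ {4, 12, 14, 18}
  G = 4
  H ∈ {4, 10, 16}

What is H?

G has just one choice, so G = 4. Strike 4 from E, F, H.
B and D share exactly the 2 values {6, 18}; by pigeonhole those values go to them, so strike 6, 18 from C, E, F.
C and E share exactly the 2 values {8, 16}; by pigeonhole those values go to them, so strike 8, 16 from A, H.
So H = 10.

10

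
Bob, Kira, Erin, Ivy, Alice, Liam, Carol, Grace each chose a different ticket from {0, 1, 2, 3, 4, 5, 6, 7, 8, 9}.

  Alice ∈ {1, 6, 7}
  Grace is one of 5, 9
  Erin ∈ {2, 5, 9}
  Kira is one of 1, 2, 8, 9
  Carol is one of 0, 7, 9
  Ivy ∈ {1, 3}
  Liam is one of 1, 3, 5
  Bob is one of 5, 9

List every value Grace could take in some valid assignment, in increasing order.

5, 9

The 2 variables Bob and Grace are confined to {5, 9}, which locks those values in; drop them from Kira, Erin, Liam, Carol.
Erin must be 2 (only option left). So Kira can't be 2.
Ivy and Liam share exactly the 2 values {1, 3}; by pigeonhole those values go to them, so strike 1, 3 from Kira, Alice.
Kira must be 8 (only option left).
No further eliminations apply; Grace can still be any of 5, 9.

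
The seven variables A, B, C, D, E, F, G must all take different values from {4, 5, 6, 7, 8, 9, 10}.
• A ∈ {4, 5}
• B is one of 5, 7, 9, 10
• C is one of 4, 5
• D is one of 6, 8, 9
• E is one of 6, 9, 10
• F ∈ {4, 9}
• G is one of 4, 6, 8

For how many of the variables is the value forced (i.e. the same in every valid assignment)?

The 7 variables draw from only 7 values {4, 5, 6, 7, 8, 9, 10}, so each is used; only B can be 7, hence B = 7.
The 6 still-open variables together cover exactly {4, 5, 6, 8, 9, 10} — 6 values for 6 variables — and 10 appears only in E's list, so E = 10.
A and C between them cover only {4, 5} — a naked pair. Remove those values from F, G.
F's domain is down to {9}, so F = 9. Eliminate 9 elsewhere: D.
Determined: B=7, E=10, F=9. The other variables each still have more than one consistent value. That makes 3.

3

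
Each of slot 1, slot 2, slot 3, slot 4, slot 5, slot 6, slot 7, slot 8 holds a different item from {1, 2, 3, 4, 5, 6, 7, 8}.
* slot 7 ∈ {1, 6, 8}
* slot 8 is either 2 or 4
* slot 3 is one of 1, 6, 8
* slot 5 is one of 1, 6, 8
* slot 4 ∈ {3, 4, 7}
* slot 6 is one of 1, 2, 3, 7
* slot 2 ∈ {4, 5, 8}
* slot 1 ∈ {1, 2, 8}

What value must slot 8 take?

4

The 8 variables together cover exactly {1, 2, 3, 4, 5, 6, 7, 8} — 8 values for 8 variables — and 5 appears only in slot 2's list, so slot 2 = 5.
The 3 variables slot 3, slot 5, slot 7 are confined to {1, 6, 8}, which locks those values in; drop them from slot 1, slot 6.
slot 1 has just one choice, so slot 1 = 2. Eliminate 2 elsewhere: slot 6, slot 8.
So slot 8 = 4.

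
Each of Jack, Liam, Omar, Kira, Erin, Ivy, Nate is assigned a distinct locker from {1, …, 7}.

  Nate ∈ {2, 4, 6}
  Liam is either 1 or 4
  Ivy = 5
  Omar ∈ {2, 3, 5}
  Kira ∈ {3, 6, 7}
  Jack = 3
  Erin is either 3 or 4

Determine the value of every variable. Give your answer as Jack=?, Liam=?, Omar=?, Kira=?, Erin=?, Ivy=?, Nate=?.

Jack has just one choice, so Jack = 3. Eliminate 3 elsewhere: Omar, Kira, Erin.
Erin has just one choice, so Erin = 4. Eliminate 4 elsewhere: Liam, Nate.
Ivy has just one choice, so Ivy = 5. Eliminate 5 elsewhere: Omar.
Liam has just one choice, so Liam = 1.
Omar must be 2 (only option left). Strike 2 from Nate.
That leaves Nate = 6. So Kira can't be 6.
That leaves Kira = 7.

Jack=3, Liam=1, Omar=2, Kira=7, Erin=4, Ivy=5, Nate=6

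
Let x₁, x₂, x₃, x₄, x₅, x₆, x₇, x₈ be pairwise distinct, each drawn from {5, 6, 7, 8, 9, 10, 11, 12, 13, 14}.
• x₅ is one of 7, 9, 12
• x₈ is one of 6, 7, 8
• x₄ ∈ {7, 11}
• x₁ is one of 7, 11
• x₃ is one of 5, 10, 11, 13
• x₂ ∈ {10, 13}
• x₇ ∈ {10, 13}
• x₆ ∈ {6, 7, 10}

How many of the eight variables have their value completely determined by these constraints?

3

x₁ and x₄ share exactly the 2 values {7, 11}; by pigeonhole those values go to them, so strike 7, 11 from x₃, x₅, x₆, x₈.
x₂ and x₇ share exactly the 2 values {10, 13}; by pigeonhole those values go to them, so strike 10, 13 from x₃, x₆.
That leaves x₃ = 5.
That leaves x₆ = 6. Strike 6 from x₈.
x₈ has just one choice, so x₈ = 8.
Determined: x₃=5, x₆=6, x₈=8. The other variables each still have more than one consistent value. That makes 3.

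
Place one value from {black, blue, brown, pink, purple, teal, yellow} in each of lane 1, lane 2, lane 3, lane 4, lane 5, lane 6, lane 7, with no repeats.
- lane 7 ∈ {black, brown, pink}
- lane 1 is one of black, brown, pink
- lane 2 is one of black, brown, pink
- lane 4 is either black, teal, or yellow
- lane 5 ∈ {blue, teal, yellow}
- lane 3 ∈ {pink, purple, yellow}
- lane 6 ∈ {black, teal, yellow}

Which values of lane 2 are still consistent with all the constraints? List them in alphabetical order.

black, brown, pink

The 7 variables draw from only 7 values {black, blue, brown, pink, purple, teal, yellow}, so each is used; only lane 5 can be blue, hence lane 5 = blue.
Among the 6 still-open variables, purple fits only lane 3 (and all 6 values in {black, brown, pink, purple, teal, yellow} must be used), so lane 3 = purple.
The 3 variables lane 1, lane 2, lane 7 are confined to {black, brown, pink}, which locks those values in; drop them from lane 4, lane 6.
No further eliminations apply; lane 2 can still be any of black, brown, pink.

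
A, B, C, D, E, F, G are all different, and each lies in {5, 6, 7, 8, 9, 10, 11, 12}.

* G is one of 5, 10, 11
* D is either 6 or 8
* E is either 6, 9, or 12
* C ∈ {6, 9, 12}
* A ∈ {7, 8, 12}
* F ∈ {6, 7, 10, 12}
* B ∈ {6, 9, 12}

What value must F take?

B, C, E share exactly the 3 values {6, 9, 12}; by pigeonhole those values go to them, so strike 6, 9, 12 from A, D, F.
D's domain is down to {8}, so D = 8. Remove 8 from A.
A's domain is down to {7}, so A = 7. Eliminate 7 elsewhere: F.
So F = 10.

10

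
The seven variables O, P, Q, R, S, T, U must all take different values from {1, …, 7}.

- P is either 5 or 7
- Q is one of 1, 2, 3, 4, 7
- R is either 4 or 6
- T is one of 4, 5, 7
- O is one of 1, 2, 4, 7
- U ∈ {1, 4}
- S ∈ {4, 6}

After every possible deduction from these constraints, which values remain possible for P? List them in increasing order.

Among the 7 variables, 3 fits only Q (and all 7 values in {1, 2, 3, 4, 5, 6, 7} must be used), so Q = 3.
The 6 still-open variables draw from only 6 values {1, 2, 4, 5, 6, 7}, so each is used; only O can be 2, hence O = 2.
Among the 5 still-open variables, 1 fits only U (and all 5 values in {1, 4, 5, 6, 7} must be used), so U = 1.
R and S share exactly the 2 values {4, 6}; by pigeonhole those values go to them, so strike 4, 6 from T.
No further eliminations apply; P can still be any of 5, 7.

5, 7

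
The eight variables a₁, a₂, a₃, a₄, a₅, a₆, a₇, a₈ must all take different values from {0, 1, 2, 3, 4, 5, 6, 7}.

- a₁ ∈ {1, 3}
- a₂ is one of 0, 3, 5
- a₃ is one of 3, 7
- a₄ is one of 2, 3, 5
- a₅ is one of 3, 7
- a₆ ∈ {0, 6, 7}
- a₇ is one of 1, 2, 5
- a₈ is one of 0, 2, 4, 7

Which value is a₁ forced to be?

Among the 8 variables, 4 fits only a₈ (and all 8 values in {0, 1, 2, 3, 4, 5, 6, 7} must be used), so a₈ = 4.
Among the 7 still-open variables, 6 fits only a₆ (and all 7 values in {0, 1, 2, 3, 5, 6, 7} must be used), so a₆ = 6.
Among the 6 still-open variables, 0 fits only a₂ (and all 6 values in {0, 1, 2, 3, 5, 7} must be used), so a₂ = 0.
The 2 variables a₃ and a₅ are confined to {3, 7}, which locks those values in; drop them from a₁, a₄.
So a₁ = 1.

1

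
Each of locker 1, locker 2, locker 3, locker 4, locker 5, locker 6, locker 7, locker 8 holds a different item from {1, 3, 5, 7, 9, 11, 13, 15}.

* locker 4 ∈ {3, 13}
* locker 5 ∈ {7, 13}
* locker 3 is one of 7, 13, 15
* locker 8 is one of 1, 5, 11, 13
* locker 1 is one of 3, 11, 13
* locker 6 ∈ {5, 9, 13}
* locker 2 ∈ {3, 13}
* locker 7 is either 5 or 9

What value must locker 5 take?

Among the 8 variables, 1 fits only locker 8 (and all 8 values in {1, 3, 5, 7, 9, 11, 13, 15} must be used), so locker 8 = 1.
The 7 still-open variables together cover exactly {3, 5, 7, 9, 11, 13, 15} — 7 values for 7 variables — and 11 appears only in locker 1's list, so locker 1 = 11.
The 6 still-open variables together cover exactly {3, 5, 7, 9, 13, 15} — 6 values for 6 variables — and 15 appears only in locker 3's list, so locker 3 = 15.
Among the 5 still-open variables, 7 fits only locker 5 (and all 5 values in {3, 5, 7, 9, 13} must be used), so locker 5 = 7.

7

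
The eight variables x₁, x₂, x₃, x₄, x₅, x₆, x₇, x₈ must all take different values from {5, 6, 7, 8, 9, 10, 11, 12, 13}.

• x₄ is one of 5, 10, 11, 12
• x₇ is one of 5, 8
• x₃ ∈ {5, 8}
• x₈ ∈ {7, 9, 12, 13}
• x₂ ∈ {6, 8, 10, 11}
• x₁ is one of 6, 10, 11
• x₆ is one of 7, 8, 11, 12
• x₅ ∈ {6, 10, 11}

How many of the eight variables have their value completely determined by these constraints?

x₃ and x₇ between them cover only {5, 8} — a naked pair. Remove those values from x₂, x₄, x₆.
x₁, x₂, x₅ share exactly the 3 values {6, 10, 11}; by pigeonhole those values go to them, so strike 6, 10, 11 from x₄, x₆.
x₄'s domain is down to {12}, so x₄ = 12. So x₆, x₈ can't be 12.
That leaves x₆ = 7. Strike 7 from x₈.
Determined: x₄=12, x₆=7. The other variables each still have more than one consistent value. That makes 2.

2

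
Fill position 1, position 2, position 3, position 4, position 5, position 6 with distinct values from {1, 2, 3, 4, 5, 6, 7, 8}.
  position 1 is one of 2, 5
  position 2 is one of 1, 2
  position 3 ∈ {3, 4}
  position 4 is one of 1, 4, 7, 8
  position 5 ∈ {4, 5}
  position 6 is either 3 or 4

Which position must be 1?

position 3 and position 6 share exactly the 2 values {3, 4}; by pigeonhole those values go to them, so strike 3, 4 from position 4, position 5.
position 5 has just one choice, so position 5 = 5. So position 1 can't be 5.
position 1 has just one choice, so position 1 = 2. Strike 2 from position 2.

position 2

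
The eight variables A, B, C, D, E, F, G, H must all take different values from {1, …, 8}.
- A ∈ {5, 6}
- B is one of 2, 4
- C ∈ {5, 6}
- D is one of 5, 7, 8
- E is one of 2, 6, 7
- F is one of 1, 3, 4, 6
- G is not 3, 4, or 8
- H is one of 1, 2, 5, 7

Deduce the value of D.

Among the 8 variables, 3 fits only F (and all 8 values in {1, 2, 3, 4, 5, 6, 7, 8} must be used), so F = 3.
Among the 7 still-open variables, 4 fits only B (and all 7 values in {1, 2, 4, 5, 6, 7, 8} must be used), so B = 4.
The 6 still-open variables draw from only 6 values {1, 2, 5, 6, 7, 8}, so each is used; only D can be 8, hence D = 8.

8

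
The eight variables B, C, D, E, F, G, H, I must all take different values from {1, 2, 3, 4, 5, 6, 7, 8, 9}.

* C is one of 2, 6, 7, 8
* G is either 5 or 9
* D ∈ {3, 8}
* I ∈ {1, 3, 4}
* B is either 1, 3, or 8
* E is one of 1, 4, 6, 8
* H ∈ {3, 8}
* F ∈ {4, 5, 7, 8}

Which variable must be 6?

The 2 variables D and H are confined to {3, 8}, which locks those values in; drop them from B, C, E, F, I.
B has just one choice, so B = 1. So E, I can't be 1.
That leaves I = 4. Strike 4 from E, F.
So 6 goes to E.

E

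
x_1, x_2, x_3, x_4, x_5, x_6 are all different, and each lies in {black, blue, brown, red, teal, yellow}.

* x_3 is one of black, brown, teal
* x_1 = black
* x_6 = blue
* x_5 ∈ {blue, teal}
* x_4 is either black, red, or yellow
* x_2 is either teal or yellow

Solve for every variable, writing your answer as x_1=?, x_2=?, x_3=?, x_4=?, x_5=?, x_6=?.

x_1's domain is down to {black}, so x_1 = black. Remove black from x_3, x_4.
x_6 must be blue (only option left). So x_5 can't be blue.
x_5 has just one choice, so x_5 = teal. Eliminate teal elsewhere: x_2, x_3.
x_2 must be yellow (only option left). So x_4 can't be yellow.
That leaves x_3 = brown.
x_4 has just one choice, so x_4 = red.

x_1=black, x_2=yellow, x_3=brown, x_4=red, x_5=teal, x_6=blue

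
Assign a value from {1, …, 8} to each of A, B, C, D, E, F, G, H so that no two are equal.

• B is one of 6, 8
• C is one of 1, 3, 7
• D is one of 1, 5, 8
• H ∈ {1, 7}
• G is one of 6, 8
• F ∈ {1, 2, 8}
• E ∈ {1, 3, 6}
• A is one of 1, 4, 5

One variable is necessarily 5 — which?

D

The 8 variables together cover exactly {1, 2, 3, 4, 5, 6, 7, 8} — 8 values for 8 variables — and 2 appears only in F's list, so F = 2.
Among the 7 still-open variables, 4 fits only A (and all 7 values in {1, 3, 4, 5, 6, 7, 8} must be used), so A = 4.
The 6 still-open variables together cover exactly {1, 3, 5, 6, 7, 8} — 6 values for 6 variables — and 5 appears only in D's list, so D = 5.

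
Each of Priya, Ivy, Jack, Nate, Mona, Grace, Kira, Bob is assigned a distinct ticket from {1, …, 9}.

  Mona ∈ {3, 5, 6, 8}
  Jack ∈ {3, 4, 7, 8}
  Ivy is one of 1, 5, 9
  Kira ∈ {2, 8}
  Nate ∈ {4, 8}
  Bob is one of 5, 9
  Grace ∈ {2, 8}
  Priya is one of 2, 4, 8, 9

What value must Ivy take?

1

Grace and Kira share exactly the 2 values {2, 8}; by pigeonhole those values go to them, so strike 2, 8 from Priya, Jack, Nate, Mona.
Nate has just one choice, so Nate = 4. Strike 4 from Priya, Jack.
Priya must be 9 (only option left). Eliminate 9 elsewhere: Ivy, Bob.
Bob must be 5 (only option left). Eliminate 5 elsewhere: Ivy, Mona.
So Ivy = 1.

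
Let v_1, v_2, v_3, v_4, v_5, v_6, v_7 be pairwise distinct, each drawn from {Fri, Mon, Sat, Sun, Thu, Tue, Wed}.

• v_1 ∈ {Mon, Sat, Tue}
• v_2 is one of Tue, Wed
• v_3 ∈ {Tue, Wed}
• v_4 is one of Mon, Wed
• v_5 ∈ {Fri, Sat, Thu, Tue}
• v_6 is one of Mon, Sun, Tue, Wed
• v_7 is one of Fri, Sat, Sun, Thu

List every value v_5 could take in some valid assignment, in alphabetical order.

The 2 variables v_2 and v_3 are confined to {Tue, Wed}, which locks those values in; drop them from v_1, v_4, v_5, v_6.
v_4 must be Mon (only option left). Strike Mon from v_1, v_6.
v_6 must be Sun (only option left). So v_7 can't be Sun.
v_1's domain is down to {Sat}, so v_1 = Sat. Eliminate Sat elsewhere: v_5, v_7.
No further eliminations apply; v_5 can still be any of Fri, Thu.

Fri, Thu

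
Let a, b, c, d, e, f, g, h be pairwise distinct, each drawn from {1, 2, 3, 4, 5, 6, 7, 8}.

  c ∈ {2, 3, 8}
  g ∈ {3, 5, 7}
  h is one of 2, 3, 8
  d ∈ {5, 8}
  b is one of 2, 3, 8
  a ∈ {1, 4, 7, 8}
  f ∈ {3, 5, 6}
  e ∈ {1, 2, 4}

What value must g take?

Among the 8 variables, 6 fits only f (and all 8 values in {1, 2, 3, 4, 5, 6, 7, 8} must be used), so f = 6.
b, c, h between them cover only {2, 3, 8} — a naked triple. Remove those values from a, d, e, g.
d must be 5 (only option left). So g can't be 5.
So g = 7.

7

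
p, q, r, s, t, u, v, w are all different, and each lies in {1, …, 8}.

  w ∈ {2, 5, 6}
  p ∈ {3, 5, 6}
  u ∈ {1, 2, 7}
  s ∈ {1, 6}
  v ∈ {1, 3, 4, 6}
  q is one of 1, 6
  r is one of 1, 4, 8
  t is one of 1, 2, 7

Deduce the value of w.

5

The 8 variables together cover exactly {1, 2, 3, 4, 5, 6, 7, 8} — 8 values for 8 variables — and 8 appears only in r's list, so r = 8.
Among the 7 still-open variables, 4 fits only v (and all 7 values in {1, 2, 3, 4, 5, 6, 7} must be used), so v = 4.
Among the 6 still-open variables, 3 fits only p (and all 6 values in {1, 2, 3, 5, 6, 7} must be used), so p = 3.
The 5 still-open variables draw from only 5 values {1, 2, 5, 6, 7}, so each is used; only w can be 5, hence w = 5.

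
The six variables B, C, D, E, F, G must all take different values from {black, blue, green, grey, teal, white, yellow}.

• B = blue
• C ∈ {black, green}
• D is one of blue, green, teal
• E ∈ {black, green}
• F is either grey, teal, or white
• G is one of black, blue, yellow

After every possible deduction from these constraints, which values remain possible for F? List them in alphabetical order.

B must be blue (only option left). Remove blue from D, G.
C and E share exactly the 2 values {black, green}; by pigeonhole those values go to them, so strike black, green from D, G.
D must be teal (only option left). So F can't be teal.
G must be yellow (only option left).
No further eliminations apply; F can still be any of grey, white.

grey, white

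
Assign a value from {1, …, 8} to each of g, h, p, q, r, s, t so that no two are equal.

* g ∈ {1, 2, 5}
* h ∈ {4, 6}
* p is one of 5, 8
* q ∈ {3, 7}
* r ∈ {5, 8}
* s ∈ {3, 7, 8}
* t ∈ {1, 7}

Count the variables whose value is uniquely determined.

2

The 2 variables p and r are confined to {5, 8}, which locks those values in; drop them from g, s.
q and s share exactly the 2 values {3, 7}; by pigeonhole those values go to them, so strike 3, 7 from t.
t must be 1 (only option left). Strike 1 from g.
g must be 2 (only option left).
Determined: g=2, t=1. The other variables each still have more than one consistent value. That makes 2.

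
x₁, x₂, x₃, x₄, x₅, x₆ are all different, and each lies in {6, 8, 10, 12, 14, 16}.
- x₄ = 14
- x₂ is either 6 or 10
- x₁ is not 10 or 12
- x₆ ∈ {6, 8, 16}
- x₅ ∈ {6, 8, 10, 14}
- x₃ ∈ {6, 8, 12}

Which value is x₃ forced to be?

12

x₄'s domain is down to {14}, so x₄ = 14. So x₁, x₅ can't be 14.
The 5 still-open variables together cover exactly {6, 8, 10, 12, 16} — 5 values for 5 variables — and 12 appears only in x₃'s list, so x₃ = 12.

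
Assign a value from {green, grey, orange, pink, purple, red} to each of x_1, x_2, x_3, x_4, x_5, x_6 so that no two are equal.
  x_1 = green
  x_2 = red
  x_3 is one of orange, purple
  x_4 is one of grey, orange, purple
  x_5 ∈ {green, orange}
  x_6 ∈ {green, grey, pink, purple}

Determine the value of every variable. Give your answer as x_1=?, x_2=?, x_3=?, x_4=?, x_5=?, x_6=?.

x_1 must be green (only option left). Remove green from x_5, x_6.
x_2 must be red (only option left).
x_5 must be orange (only option left). Remove orange from x_3, x_4.
That leaves x_3 = purple. So x_4, x_6 can't be purple.
x_4 must be grey (only option left). Remove grey from x_6.
x_6 must be pink (only option left).

x_1=green, x_2=red, x_3=purple, x_4=grey, x_5=orange, x_6=pink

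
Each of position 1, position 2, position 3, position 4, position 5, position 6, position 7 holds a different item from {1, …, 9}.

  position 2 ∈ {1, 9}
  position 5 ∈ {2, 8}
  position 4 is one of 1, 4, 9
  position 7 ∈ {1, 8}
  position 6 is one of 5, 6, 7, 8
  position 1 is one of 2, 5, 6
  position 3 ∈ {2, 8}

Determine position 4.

4

The 2 variables position 3 and position 5 are confined to {2, 8}, which locks those values in; drop them from position 1, position 6, position 7.
That leaves position 7 = 1. Strike 1 from position 2, position 4.
position 2's domain is down to {9}, so position 2 = 9. Strike 9 from position 4.
So position 4 = 4.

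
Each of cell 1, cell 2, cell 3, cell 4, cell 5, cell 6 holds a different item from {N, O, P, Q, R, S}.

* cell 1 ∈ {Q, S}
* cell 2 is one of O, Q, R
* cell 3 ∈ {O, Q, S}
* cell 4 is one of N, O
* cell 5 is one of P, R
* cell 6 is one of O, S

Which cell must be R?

The 6 variables draw from only 6 values {N, O, P, Q, R, S}, so each is used; only cell 4 can be N, hence cell 4 = N.
Among the 5 still-open variables, P fits only cell 5 (and all 5 values in {O, P, Q, R, S} must be used), so cell 5 = P.
Among the 4 still-open variables, R fits only cell 2 (and all 4 values in {O, Q, R, S} must be used), so cell 2 = R.

cell 2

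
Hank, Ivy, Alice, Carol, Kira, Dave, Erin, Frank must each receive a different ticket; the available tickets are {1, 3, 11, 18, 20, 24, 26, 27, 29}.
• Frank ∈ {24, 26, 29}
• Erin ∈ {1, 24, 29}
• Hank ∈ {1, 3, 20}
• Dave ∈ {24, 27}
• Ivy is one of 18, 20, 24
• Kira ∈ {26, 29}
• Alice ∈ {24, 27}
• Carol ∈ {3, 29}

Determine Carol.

The 8 variables together cover exactly {1, 3, 18, 20, 24, 26, 27, 29} — 8 values for 8 variables — and 18 appears only in Ivy's list, so Ivy = 18.
Among the 7 still-open variables, 20 fits only Hank (and all 7 values in {1, 3, 20, 24, 26, 27, 29} must be used), so Hank = 20.
The 6 still-open variables together cover exactly {1, 3, 24, 26, 27, 29} — 6 values for 6 variables — and 1 appears only in Erin's list, so Erin = 1.
Among the 5 still-open variables, 3 fits only Carol (and all 5 values in {3, 24, 26, 27, 29} must be used), so Carol = 3.

3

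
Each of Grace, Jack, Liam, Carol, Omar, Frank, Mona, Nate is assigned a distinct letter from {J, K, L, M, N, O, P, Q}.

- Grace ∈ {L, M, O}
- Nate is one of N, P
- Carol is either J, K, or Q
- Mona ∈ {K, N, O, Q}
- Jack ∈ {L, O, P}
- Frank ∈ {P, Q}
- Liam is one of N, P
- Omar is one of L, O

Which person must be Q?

Frank

The 8 variables together cover exactly {J, K, L, M, N, O, P, Q} — 8 values for 8 variables — and J appears only in Carol's list, so Carol = J.
The 7 still-open variables draw from only 7 values {K, L, M, N, O, P, Q}, so each is used; only Mona can be K, hence Mona = K.
The 6 still-open variables together cover exactly {L, M, N, O, P, Q} — 6 values for 6 variables — and M appears only in Grace's list, so Grace = M.
The 5 still-open variables together cover exactly {L, N, O, P, Q} — 5 values for 5 variables — and Q appears only in Frank's list, so Frank = Q.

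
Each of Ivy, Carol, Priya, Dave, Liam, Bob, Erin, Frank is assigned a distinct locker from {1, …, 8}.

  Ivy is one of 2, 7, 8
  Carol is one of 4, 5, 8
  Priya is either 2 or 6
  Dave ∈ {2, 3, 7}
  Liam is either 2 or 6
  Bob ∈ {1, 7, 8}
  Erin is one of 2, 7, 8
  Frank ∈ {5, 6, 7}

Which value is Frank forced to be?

The 8 variables draw from only 8 values {1, 2, 3, 4, 5, 6, 7, 8}, so each is used; only Bob can be 1, hence Bob = 1.
The 7 still-open variables draw from only 7 values {2, 3, 4, 5, 6, 7, 8}, so each is used; only Dave can be 3, hence Dave = 3.
The 6 still-open variables draw from only 6 values {2, 4, 5, 6, 7, 8}, so each is used; only Carol can be 4, hence Carol = 4.
Among the 5 still-open variables, 5 fits only Frank (and all 5 values in {2, 5, 6, 7, 8} must be used), so Frank = 5.

5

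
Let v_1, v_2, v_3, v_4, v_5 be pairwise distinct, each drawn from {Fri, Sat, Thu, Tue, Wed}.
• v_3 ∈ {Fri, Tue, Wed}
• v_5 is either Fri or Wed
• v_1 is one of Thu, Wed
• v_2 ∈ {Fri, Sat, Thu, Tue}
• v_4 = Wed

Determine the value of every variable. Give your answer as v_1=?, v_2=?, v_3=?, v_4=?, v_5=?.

v_1=Thu, v_2=Sat, v_3=Tue, v_4=Wed, v_5=Fri

v_4 has just one choice, so v_4 = Wed. Strike Wed from v_1, v_3, v_5.
That leaves v_5 = Fri. Eliminate Fri elsewhere: v_2, v_3.
v_1 has just one choice, so v_1 = Thu. Strike Thu from v_2.
That leaves v_3 = Tue. Eliminate Tue elsewhere: v_2.
v_2 must be Sat (only option left).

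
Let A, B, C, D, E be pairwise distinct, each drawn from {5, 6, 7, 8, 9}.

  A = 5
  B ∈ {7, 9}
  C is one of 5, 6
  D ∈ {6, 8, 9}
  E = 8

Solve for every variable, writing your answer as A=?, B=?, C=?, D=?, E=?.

A must be 5 (only option left). Eliminate 5 elsewhere: C.
C must be 6 (only option left). Eliminate 6 elsewhere: D.
E's domain is down to {8}, so E = 8. Eliminate 8 elsewhere: D.
D's domain is down to {9}, so D = 9. So B can't be 9.
B must be 7 (only option left).

A=5, B=7, C=6, D=9, E=8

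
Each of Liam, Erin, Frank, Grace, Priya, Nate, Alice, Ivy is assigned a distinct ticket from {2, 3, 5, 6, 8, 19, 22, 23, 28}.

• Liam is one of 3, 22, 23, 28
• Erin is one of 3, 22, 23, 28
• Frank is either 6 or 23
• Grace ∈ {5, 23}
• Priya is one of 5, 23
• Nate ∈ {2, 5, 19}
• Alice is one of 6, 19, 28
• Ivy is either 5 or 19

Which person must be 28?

Alice

The 8 variables together cover exactly {2, 3, 5, 6, 19, 22, 23, 28} — 8 values for 8 variables — and 2 appears only in Nate's list, so Nate = 2.
Grace and Priya share exactly the 2 values {5, 23}; by pigeonhole those values go to them, so strike 5, 23 from Liam, Erin, Frank, Ivy.
Frank's domain is down to {6}, so Frank = 6. So Alice can't be 6.
Ivy has just one choice, so Ivy = 19. So Alice can't be 19.
So 28 goes to Alice.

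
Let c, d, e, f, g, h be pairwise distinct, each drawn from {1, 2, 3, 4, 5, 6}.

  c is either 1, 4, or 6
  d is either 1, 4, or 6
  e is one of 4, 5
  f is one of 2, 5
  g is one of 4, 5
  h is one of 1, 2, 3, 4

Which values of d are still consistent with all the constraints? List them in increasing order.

1, 6

Among the 6 variables, 3 fits only h (and all 6 values in {1, 2, 3, 4, 5, 6} must be used), so h = 3.
Among the 5 still-open variables, 2 fits only f (and all 5 values in {1, 2, 4, 5, 6} must be used), so f = 2.
e and g share exactly the 2 values {4, 5}; by pigeonhole those values go to them, so strike 4, 5 from c, d.
No further eliminations apply; d can still be any of 1, 6.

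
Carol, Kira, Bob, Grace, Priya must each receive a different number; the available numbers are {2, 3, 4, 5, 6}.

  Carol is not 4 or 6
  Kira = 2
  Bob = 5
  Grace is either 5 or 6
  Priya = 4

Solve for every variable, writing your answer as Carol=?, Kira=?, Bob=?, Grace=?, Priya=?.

Carol=3, Kira=2, Bob=5, Grace=6, Priya=4

Kira has just one choice, so Kira = 2. Strike 2 from Carol.
Bob has just one choice, so Bob = 5. So Carol, Grace can't be 5.
Grace's domain is down to {6}, so Grace = 6.
Priya has just one choice, so Priya = 4.
That leaves Carol = 3.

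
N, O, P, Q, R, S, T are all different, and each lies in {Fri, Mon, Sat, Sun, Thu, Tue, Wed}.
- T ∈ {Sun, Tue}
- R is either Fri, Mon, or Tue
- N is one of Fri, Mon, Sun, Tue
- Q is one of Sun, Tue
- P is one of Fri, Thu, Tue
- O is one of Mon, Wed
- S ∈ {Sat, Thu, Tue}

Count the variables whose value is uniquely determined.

3

Among the 7 variables, Sat fits only S (and all 7 values in {Fri, Mon, Sat, Sun, Thu, Tue, Wed} must be used), so S = Sat.
The 6 still-open variables together cover exactly {Fri, Mon, Sun, Thu, Tue, Wed} — 6 values for 6 variables — and Thu appears only in P's list, so P = Thu.
The 5 still-open variables draw from only 5 values {Fri, Mon, Sun, Tue, Wed}, so each is used; only O can be Wed, hence O = Wed.
Q and T share exactly the 2 values {Sun, Tue}; by pigeonhole those values go to them, so strike Sun, Tue from N, R.
Determined: O=Wed, P=Thu, S=Sat. The other variables each still have more than one consistent value. That makes 3.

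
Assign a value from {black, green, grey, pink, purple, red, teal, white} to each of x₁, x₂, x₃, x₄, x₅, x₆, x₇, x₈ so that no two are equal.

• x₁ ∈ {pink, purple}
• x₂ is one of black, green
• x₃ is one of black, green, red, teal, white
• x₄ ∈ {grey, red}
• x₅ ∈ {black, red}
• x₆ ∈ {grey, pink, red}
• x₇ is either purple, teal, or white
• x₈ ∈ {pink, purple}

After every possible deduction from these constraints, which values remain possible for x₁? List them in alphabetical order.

x₁ and x₈ share exactly the 2 values {pink, purple}; by pigeonhole those values go to them, so strike pink, purple from x₆, x₇.
x₄ and x₆ share exactly the 2 values {grey, red}; by pigeonhole those values go to them, so strike grey, red from x₃, x₅.
That leaves x₅ = black. Strike black from x₂, x₃.
x₂ must be green (only option left). Remove green from x₃.
No further eliminations apply; x₁ can still be any of pink, purple.

pink, purple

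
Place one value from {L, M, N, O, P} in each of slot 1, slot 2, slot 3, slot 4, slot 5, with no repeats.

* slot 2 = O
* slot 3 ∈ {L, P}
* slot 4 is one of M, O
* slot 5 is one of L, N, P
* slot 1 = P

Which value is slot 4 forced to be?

M

slot 1 must be P (only option left). So slot 3, slot 5 can't be P.
slot 2 has just one choice, so slot 2 = O. Strike O from slot 4.
So slot 4 = M.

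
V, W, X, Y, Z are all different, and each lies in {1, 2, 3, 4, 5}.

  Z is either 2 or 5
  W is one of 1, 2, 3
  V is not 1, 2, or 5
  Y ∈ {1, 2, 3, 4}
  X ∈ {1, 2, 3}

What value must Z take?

5

The 5 variables together cover exactly {1, 2, 3, 4, 5} — 5 values for 5 variables — and 5 appears only in Z's list, so Z = 5.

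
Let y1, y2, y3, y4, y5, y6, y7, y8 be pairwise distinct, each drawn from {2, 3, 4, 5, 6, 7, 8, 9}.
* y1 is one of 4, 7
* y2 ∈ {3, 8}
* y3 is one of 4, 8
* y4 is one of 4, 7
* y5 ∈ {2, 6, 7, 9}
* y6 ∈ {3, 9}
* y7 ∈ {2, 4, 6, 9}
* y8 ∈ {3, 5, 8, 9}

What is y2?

Among the 8 variables, 5 fits only y8 (and all 8 values in {2, 3, 4, 5, 6, 7, 8, 9} must be used), so y8 = 5.
The 2 variables y1 and y4 are confined to {4, 7}, which locks those values in; drop them from y3, y5, y7.
y3 must be 8 (only option left). Eliminate 8 elsewhere: y2.
So y2 = 3.

3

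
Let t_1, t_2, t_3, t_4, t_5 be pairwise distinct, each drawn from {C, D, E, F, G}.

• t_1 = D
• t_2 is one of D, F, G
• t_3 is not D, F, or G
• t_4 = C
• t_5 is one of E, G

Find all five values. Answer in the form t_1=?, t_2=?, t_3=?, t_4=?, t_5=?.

t_1=D, t_2=F, t_3=E, t_4=C, t_5=G

t_1 must be D (only option left). Remove D from t_2.
t_4's domain is down to {C}, so t_4 = C. Remove C from t_3.
That leaves t_3 = E. Eliminate E elsewhere: t_5.
t_5 must be G (only option left). Strike G from t_2.
t_2 must be F (only option left).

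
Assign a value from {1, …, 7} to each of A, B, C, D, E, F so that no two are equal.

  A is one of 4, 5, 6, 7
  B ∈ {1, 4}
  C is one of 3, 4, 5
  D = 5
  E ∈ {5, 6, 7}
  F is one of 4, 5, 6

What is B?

1

D has just one choice, so D = 5. Eliminate 5 elsewhere: A, C, E, F.
The 5 still-open variables draw from only 5 values {1, 3, 4, 6, 7}, so each is used; only B can be 1, hence B = 1.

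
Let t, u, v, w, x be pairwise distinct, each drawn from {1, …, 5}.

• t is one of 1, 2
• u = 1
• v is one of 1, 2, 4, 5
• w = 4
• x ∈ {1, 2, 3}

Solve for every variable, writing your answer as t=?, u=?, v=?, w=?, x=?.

u must be 1 (only option left). So t, v, x can't be 1.
w has just one choice, so w = 4. Remove 4 from v.
That leaves t = 2. Strike 2 from v, x.
v's domain is down to {5}, so v = 5.
x's domain is down to {3}, so x = 3.

t=2, u=1, v=5, w=4, x=3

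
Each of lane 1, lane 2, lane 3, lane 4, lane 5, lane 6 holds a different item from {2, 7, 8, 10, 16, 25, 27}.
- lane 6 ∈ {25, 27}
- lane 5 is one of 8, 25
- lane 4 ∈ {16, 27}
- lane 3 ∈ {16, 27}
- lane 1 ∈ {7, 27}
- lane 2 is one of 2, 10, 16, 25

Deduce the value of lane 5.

The 2 variables lane 3 and lane 4 are confined to {16, 27}, which locks those values in; drop them from lane 1, lane 2, lane 6.
That leaves lane 1 = 7.
lane 6's domain is down to {25}, so lane 6 = 25. So lane 2, lane 5 can't be 25.
So lane 5 = 8.

8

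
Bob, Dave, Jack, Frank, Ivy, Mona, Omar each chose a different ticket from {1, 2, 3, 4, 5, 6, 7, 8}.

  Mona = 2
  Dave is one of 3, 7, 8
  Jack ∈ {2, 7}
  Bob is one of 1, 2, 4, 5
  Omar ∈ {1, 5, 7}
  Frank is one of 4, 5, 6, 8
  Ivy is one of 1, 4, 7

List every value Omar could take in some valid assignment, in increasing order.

1, 5

Mona must be 2 (only option left). Eliminate 2 elsewhere: Bob, Jack.
Jack has just one choice, so Jack = 7. Remove 7 from Dave, Ivy, Omar.
Bob, Ivy, Omar between them cover only {1, 4, 5} — a naked triple. Remove those values from Frank.
No further eliminations apply; Omar can still be any of 1, 5.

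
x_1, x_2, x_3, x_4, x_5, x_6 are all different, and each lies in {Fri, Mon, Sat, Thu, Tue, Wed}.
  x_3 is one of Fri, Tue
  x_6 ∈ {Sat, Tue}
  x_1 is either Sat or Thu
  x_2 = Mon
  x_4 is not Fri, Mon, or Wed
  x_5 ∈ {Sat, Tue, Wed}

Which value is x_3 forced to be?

Fri

x_2 has just one choice, so x_2 = Mon.
The 5 still-open variables draw from only 5 values {Fri, Sat, Thu, Tue, Wed}, so each is used; only x_3 can be Fri, hence x_3 = Fri.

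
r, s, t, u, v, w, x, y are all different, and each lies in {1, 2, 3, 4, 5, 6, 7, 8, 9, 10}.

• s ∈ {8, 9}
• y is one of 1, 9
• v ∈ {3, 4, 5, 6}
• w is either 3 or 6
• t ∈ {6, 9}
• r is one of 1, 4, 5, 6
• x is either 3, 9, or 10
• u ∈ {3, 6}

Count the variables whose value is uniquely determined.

4

The 8 variables draw from only 8 values {1, 3, 4, 5, 6, 8, 9, 10}, so each is used; only s can be 8, hence s = 8.
The 7 still-open variables draw from only 7 values {1, 3, 4, 5, 6, 9, 10}, so each is used; only x can be 10, hence x = 10.
u and w share exactly the 2 values {3, 6}; by pigeonhole those values go to them, so strike 3, 6 from r, t, v.
t must be 9 (only option left). Strike 9 from y.
y's domain is down to {1}, so y = 1. So r can't be 1.
Determined: s=8, t=9, x=10, y=1. The other variables each still have more than one consistent value. That makes 4.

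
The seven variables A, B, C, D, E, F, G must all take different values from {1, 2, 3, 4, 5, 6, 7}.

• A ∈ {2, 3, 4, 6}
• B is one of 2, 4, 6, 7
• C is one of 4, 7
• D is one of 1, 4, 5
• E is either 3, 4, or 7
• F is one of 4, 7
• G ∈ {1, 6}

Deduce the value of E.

3

The 7 variables draw from only 7 values {1, 2, 3, 4, 5, 6, 7}, so each is used; only D can be 5, hence D = 5.
The 6 still-open variables together cover exactly {1, 2, 3, 4, 6, 7} — 6 values for 6 variables — and 1 appears only in G's list, so G = 1.
The 2 variables C and F are confined to {4, 7}, which locks those values in; drop them from A, B, E.
So E = 3.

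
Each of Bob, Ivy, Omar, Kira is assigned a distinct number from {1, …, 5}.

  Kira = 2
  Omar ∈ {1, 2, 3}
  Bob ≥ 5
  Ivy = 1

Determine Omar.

Bob must be 5 (only option left).
That leaves Ivy = 1. Remove 1 from Omar.
Kira must be 2 (only option left). Strike 2 from Omar.
So Omar = 3.

3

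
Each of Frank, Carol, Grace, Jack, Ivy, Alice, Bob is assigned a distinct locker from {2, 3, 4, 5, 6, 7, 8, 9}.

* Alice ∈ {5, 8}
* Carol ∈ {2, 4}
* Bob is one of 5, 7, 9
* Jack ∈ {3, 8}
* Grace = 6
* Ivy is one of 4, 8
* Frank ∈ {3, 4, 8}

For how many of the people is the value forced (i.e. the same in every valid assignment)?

3

Grace's domain is down to {6}, so Grace = 6.
The 3 variables Frank, Jack, Ivy are confined to {3, 4, 8}, which locks those values in; drop them from Carol, Alice.
That leaves Carol = 2.
Alice must be 5 (only option left). Remove 5 from Bob.
Determined: Carol=2, Grace=6, Alice=5. The other people each still have more than one consistent value. That makes 3.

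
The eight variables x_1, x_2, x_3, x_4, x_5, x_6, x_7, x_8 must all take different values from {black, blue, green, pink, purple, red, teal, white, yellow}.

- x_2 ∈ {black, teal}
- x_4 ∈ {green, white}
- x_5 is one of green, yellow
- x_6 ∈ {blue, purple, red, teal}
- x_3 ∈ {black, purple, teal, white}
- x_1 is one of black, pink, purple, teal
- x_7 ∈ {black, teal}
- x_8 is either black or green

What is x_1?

x_2 and x_7 between them cover only {black, teal} — a naked pair. Remove those values from x_1, x_3, x_6, x_8.
x_8's domain is down to {green}, so x_8 = green. Strike green from x_4, x_5.
x_4's domain is down to {white}, so x_4 = white. Remove white from x_3.
x_5 must be yellow (only option left).
x_3 must be purple (only option left). So x_1, x_6 can't be purple.
So x_1 = pink.

pink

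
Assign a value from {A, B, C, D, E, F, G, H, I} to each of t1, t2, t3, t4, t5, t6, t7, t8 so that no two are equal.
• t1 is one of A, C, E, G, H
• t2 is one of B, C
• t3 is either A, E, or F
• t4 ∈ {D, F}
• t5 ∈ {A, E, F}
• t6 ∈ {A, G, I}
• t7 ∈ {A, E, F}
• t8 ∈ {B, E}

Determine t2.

C

t3, t5, t7 between them cover only {A, E, F} — a naked triple. Remove those values from t1, t4, t6, t8.
t4 has just one choice, so t4 = D.
That leaves t8 = B. Remove B from t2.
So t2 = C.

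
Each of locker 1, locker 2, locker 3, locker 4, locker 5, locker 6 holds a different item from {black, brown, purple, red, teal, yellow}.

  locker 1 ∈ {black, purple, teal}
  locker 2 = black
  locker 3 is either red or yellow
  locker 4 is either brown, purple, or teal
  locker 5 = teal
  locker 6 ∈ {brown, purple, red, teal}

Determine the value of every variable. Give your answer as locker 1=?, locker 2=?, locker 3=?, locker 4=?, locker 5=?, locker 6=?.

locker 1=purple, locker 2=black, locker 3=yellow, locker 4=brown, locker 5=teal, locker 6=red

locker 2 must be black (only option left). Strike black from locker 1.
locker 5 must be teal (only option left). Eliminate teal elsewhere: locker 1, locker 4, locker 6.
That leaves locker 1 = purple. Remove purple from locker 4, locker 6.
locker 4's domain is down to {brown}, so locker 4 = brown. So locker 6 can't be brown.
locker 6's domain is down to {red}, so locker 6 = red. Strike red from locker 3.
locker 3 has just one choice, so locker 3 = yellow.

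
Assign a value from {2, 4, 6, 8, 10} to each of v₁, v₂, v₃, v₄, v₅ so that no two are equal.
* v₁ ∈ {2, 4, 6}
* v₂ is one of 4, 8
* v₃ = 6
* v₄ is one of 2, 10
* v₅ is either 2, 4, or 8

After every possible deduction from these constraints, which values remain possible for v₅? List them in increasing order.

2, 4, 8

v₃ must be 6 (only option left). Remove 6 from v₁.
The 4 still-open variables draw from only 4 values {2, 4, 8, 10}, so each is used; only v₄ can be 10, hence v₄ = 10.
No further eliminations apply; v₅ can still be any of 2, 4, 8.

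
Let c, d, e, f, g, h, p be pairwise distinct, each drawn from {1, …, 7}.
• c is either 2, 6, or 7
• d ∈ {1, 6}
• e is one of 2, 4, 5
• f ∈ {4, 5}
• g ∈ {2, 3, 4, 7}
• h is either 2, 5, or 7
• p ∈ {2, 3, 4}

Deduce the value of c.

6

The 7 variables draw from only 7 values {1, 2, 3, 4, 5, 6, 7}, so each is used; only d can be 1, hence d = 1.
The 6 still-open variables draw from only 6 values {2, 3, 4, 5, 6, 7}, so each is used; only c can be 6, hence c = 6.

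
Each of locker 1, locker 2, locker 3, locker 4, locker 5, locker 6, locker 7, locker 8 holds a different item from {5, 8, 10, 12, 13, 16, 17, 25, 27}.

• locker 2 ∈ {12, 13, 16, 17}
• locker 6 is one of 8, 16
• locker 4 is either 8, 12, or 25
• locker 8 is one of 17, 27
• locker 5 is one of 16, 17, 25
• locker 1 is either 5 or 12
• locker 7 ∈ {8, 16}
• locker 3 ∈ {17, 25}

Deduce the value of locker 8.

The 8 variables together cover exactly {5, 8, 12, 13, 16, 17, 25, 27} — 8 values for 8 variables — and 5 appears only in locker 1's list, so locker 1 = 5.
The 7 still-open variables draw from only 7 values {8, 12, 13, 16, 17, 25, 27}, so each is used; only locker 2 can be 13, hence locker 2 = 13.
The 6 still-open variables together cover exactly {8, 12, 16, 17, 25, 27} — 6 values for 6 variables — and 12 appears only in locker 4's list, so locker 4 = 12.
Among the 5 still-open variables, 27 fits only locker 8 (and all 5 values in {8, 16, 17, 25, 27} must be used), so locker 8 = 27.

27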